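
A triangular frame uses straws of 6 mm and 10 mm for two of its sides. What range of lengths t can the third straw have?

By the triangle inequality, t must be less than 6 + 10 = 16 and greater than |6 − 10| = 4.

4 < t < 16 (mm)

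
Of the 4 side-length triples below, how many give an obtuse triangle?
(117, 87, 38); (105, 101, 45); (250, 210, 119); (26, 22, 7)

3

(117,87,38): 38²+87² = 9013 < 13689 = 117² → obtuse
(105,101,45): 45²+101² = 12226 > 11025 = 105² → acute
(250,210,119): 119²+210² = 58261 < 62500 = 250² → obtuse
(26,22,7): 7²+22² = 533 < 676 = 26² → obtuse
3 of the 4 are obtuse.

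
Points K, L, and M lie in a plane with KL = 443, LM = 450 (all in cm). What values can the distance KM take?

7 ≤ KM ≤ 893 cm

By the triangle inequality, |443 − 450| ≤ KM ≤ 443 + 450.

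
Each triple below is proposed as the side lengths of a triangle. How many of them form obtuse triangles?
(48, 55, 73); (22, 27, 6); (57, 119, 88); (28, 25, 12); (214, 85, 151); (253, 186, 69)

(48,55,73): 48²+55² = 5329 = 73² → right
(22,27,6): 6²+22² = 520 < 729 = 27² → obtuse
(57,119,88): 57²+88² = 10993 < 14161 = 119² → obtuse
(28,25,12): 12²+25² = 769 < 784 = 28² → obtuse
(214,85,151): 85²+151² = 30026 < 45796 = 214² → obtuse
(253,186,69): 69²+186² = 39357 < 64009 = 253² → obtuse
5 of the 6 are obtuse.

5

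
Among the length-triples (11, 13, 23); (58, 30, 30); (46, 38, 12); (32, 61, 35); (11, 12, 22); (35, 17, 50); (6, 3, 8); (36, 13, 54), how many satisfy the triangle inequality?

7

(11,13,23): 11+13 > 23 → valid
(30,30,58): 30+30 > 58 → valid
(12,38,46): 12+38 > 46 → valid
(32,35,61): 32+35 > 61 → valid
(11,12,22): 11+12 > 22 → valid
(17,35,50): 17+35 > 50 → valid
(3,6,8): 3+6 > 8 → valid
(13,36,54): 13+36 ≤ 54 → not valid
7 of the 8 triples form a triangle.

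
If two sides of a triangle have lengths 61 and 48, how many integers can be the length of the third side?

The third side lies in the open interval (13, 109).
Integers from 14 to 108 inclusive: 108 − 14 + 1 = 95.

95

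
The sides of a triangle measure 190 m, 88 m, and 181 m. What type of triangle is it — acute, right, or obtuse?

Compare the square of the longest side to the sum of squares of the other two: 88² + 181² = 40505 > 36100 = 190².

acute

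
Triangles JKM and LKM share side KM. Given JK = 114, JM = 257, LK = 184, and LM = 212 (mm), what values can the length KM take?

143 < KM < 371

From triangle JKM: |114 − 257| < KM < 114 + 257, i.e. 143 < KM < 371.
From triangle LKM: 28 < KM < 396.
Both must hold, so KM lies in the intersection.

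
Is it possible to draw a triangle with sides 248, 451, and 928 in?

No

The longest side is 928, but the other two sum to only 699.
699 < 928, so the triangle inequality fails.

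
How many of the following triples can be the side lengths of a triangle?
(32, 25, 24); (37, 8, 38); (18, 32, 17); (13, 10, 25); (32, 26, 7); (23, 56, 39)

(24,25,32): 24+25 > 32 → valid
(8,37,38): 8+37 > 38 → valid
(17,18,32): 17+18 > 32 → valid
(10,13,25): 10+13 ≤ 25 → not valid
(7,26,32): 7+26 > 32 → valid
(23,39,56): 23+39 > 56 → valid
5 of the 6 triples form a triangle.

5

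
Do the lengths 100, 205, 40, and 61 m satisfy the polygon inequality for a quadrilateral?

No

For a quadrilateral, each side must be shorter than the sum of the others.
Here the longest side is 205, but the remaining 3 sides sum to only 201.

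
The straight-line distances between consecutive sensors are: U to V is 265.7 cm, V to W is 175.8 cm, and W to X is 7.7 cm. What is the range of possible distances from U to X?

82.2 ≤ UX ≤ 449.2 cm

The maximum is all hops collinear in one direction: 265.7 + 175.8 + 7.7 = 449.2.
The longest hop is 265.7; the others sum to 183.5. Folding the others back against it leaves at least 265.7 − 183.5 = 82.2.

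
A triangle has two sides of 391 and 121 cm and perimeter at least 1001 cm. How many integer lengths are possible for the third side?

Triangle inequality: 270 < x < 512. Perimeter ≥ 1001 gives x ≥ 1001 − 391 − 121 = 489.
So 489 ≤ x < 512; integers 489 through 511: 23 values.

23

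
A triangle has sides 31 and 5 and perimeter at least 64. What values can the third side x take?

Triangle inequality alone gives 26 < x < 36.
The perimeter condition gives x ≥ 64 − 31 − 5 = 28.
Intersecting the two: 28 ≤ x < 36.

28 ≤ x < 36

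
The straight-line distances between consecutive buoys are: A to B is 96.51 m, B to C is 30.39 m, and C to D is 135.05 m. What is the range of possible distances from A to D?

The maximum is all hops collinear in one direction: 96.51 + 30.39 + 135.05 = 261.95.
The longest hop is 135.05; the others sum to 126.90. Folding the others back against it leaves at least 135.05 − 126.90 = 8.15.

8.15 ≤ AD ≤ 261.95 m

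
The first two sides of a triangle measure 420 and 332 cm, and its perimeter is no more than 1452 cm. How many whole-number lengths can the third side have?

Triangle inequality: 88 < x < 752. Perimeter ≤ 1452 gives x ≤ 1452 − 420 − 332 = 700.
So 88 < x ≤ 700; integers 89 through 700: 612 values.

612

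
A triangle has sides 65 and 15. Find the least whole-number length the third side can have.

51

The third side must be strictly greater than |65 − 15| = 50.
The smallest integer above 50 is 51.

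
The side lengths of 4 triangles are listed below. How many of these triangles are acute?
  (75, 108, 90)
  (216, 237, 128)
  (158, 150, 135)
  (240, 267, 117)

3

(75,108,90): 75²+90² = 13725 > 11664 = 108² → acute
(216,237,128): 128²+216² = 63040 > 56169 = 237² → acute
(158,150,135): 135²+150² = 40725 > 24964 = 158² → acute
(240,267,117): 117²+240² = 71289 = 267² → right
3 of the 4 are acute.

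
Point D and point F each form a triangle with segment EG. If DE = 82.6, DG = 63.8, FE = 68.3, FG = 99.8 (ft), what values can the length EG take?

From triangle DEG: |82.6 − 63.8| < EG < 82.6 + 63.8, i.e. 18.8 < EG < 146.4.
From triangle FEG: 31.5 < EG < 168.1.
Both must hold, so EG lies in the intersection.

31.5 < EG < 146.4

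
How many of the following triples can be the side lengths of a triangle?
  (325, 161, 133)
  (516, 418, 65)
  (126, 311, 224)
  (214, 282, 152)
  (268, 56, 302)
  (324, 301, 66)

(133,161,325): 133+161 ≤ 325 → not valid
(65,418,516): 65+418 ≤ 516 → not valid
(126,224,311): 126+224 > 311 → valid
(152,214,282): 152+214 > 282 → valid
(56,268,302): 56+268 > 302 → valid
(66,301,324): 66+301 > 324 → valid
4 of the 6 triples form a triangle.

4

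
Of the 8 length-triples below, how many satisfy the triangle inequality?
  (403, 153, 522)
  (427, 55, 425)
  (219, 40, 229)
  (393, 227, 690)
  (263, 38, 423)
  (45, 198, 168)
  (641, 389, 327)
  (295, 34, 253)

(153,403,522): 153+403 > 522 → valid
(55,425,427): 55+425 > 427 → valid
(40,219,229): 40+219 > 229 → valid
(227,393,690): 227+393 ≤ 690 → not valid
(38,263,423): 38+263 ≤ 423 → not valid
(45,168,198): 45+168 > 198 → valid
(327,389,641): 327+389 > 641 → valid
(34,253,295): 34+253 ≤ 295 → not valid
5 of the 8 triples form a triangle.

5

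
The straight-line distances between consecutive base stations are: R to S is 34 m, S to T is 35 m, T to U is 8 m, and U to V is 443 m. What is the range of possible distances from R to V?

366 ≤ RV ≤ 520 m

The maximum is all hops collinear in one direction: 34 + 35 + 8 + 443 = 520.
The longest hop is 443; the others sum to 77. Folding the others back against it leaves at least 443 − 77 = 366.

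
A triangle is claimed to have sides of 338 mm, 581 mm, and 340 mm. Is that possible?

The longest side is 581, and the other two sum to 678.
Since 678 > 581, the triangle inequality holds.

Yes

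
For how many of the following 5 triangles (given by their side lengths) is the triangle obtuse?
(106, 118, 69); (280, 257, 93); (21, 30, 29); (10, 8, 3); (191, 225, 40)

(106,118,69): 69²+106² = 15997 > 13924 = 118² → acute
(280,257,93): 93²+257² = 74698 < 78400 = 280² → obtuse
(21,30,29): 21²+29² = 1282 > 900 = 30² → acute
(10,8,3): 3²+8² = 73 < 100 = 10² → obtuse
(191,225,40): 40²+191² = 38081 < 50625 = 225² → obtuse
3 of the 5 are obtuse.

3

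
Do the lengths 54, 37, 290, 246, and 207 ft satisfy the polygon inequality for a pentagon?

A pentagon exists iff every side is shorter than the sum of the others — equivalently, the longest side is less than the sum of the rest.
Longest side 290 < 544 (sum of the remaining 4), so yes.

Yes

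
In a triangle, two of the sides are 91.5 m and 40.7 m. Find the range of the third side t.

50.8 < t < 132.2 (m)

By the triangle inequality, t must be less than 91.5 + 40.7 = 132.2 and greater than |91.5 − 40.7| = 50.8.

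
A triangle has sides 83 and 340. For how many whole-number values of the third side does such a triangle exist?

The third side lies in the open interval (257, 423).
Integers from 258 to 422 inclusive: 422 − 258 + 1 = 165.

165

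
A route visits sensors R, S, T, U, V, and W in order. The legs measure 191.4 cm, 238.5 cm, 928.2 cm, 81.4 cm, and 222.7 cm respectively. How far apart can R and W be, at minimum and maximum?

The maximum is all hops collinear in one direction: 191.4 + 238.5 + 928.2 + 81.4 + 222.7 = 1662.2.
The longest hop is 928.2; the others sum to 734.0. Folding the others back against it leaves at least 928.2 − 734.0 = 194.2.

194.2 ≤ RW ≤ 1662.2 cm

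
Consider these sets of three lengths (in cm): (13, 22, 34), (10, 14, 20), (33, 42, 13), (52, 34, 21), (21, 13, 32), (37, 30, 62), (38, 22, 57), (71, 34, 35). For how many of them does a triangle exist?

(13,22,34): 13+22 > 34 → valid
(10,14,20): 10+14 > 20 → valid
(13,33,42): 13+33 > 42 → valid
(21,34,52): 21+34 > 52 → valid
(13,21,32): 13+21 > 32 → valid
(30,37,62): 30+37 > 62 → valid
(22,38,57): 22+38 > 57 → valid
(34,35,71): 34+35 ≤ 71 → not valid
7 of the 8 triples form a triangle.

7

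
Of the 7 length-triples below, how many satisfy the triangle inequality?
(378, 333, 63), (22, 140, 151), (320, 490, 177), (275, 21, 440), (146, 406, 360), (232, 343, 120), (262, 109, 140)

(63,333,378): 63+333 > 378 → valid
(22,140,151): 22+140 > 151 → valid
(177,320,490): 177+320 > 490 → valid
(21,275,440): 21+275 ≤ 440 → not valid
(146,360,406): 146+360 > 406 → valid
(120,232,343): 120+232 > 343 → valid
(109,140,262): 109+140 ≤ 262 → not valid
5 of the 7 triples form a triangle.

5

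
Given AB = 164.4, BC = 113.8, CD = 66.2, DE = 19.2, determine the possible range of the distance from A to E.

0 ≤ AE ≤ 363.6

The maximum is all hops collinear in one direction: 164.4 + 113.8 + 66.2 + 19.2 = 363.6.
The longest hop is 164.4; the others sum to 199.2. Since 164.4 ≤ 199.2, the path can fold back on itself completely, so the minimum distance is 0.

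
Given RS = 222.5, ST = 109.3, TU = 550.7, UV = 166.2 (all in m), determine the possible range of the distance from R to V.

52.7 ≤ RV ≤ 1048.7 m

The maximum is all hops collinear in one direction: 222.5 + 109.3 + 550.7 + 166.2 = 1048.7.
The longest hop is 550.7; the others sum to 498.0. Folding the others back against it leaves at least 550.7 − 498.0 = 52.7.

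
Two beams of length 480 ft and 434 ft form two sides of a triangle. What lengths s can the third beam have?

By the triangle inequality, s must be less than 480 + 434 = 914 and greater than |480 − 434| = 46.

46 < s < 914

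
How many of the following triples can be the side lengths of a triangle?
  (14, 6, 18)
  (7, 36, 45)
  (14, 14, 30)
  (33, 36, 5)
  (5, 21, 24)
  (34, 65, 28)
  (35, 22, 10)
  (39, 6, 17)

3

(6,14,18): 6+14 > 18 → valid
(7,36,45): 7+36 ≤ 45 → not valid
(14,14,30): 14+14 ≤ 30 → not valid
(5,33,36): 5+33 > 36 → valid
(5,21,24): 5+21 > 24 → valid
(28,34,65): 28+34 ≤ 65 → not valid
(10,22,35): 10+22 ≤ 35 → not valid
(6,17,39): 6+17 ≤ 39 → not valid
3 of the 8 triples form a triangle.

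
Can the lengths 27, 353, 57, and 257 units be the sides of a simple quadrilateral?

For a quadrilateral, each side must be shorter than the sum of the others.
Here the longest side is 353, but the remaining 3 sides sum to only 341.

No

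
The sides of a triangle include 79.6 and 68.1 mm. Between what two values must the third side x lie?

By the triangle inequality, x must be less than 79.6 + 68.1 = 147.7 and greater than |79.6 − 68.1| = 11.5.

11.5 < x < 147.7 (mm)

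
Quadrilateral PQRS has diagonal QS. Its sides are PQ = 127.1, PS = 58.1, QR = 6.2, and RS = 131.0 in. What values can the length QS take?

From triangle PQS: |127.1 − 58.1| < QS < 127.1 + 58.1, i.e. 69.0 < QS < 185.2.
From triangle RQS: 124.8 < QS < 137.2.
Both must hold, so QS lies in the intersection.

124.8 < QS < 137.2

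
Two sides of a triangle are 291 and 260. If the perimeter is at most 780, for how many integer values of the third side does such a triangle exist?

Triangle inequality: 31 < x < 551. Perimeter ≤ 780 gives x ≤ 780 − 291 − 260 = 229.
So 31 < x ≤ 229; integers 32 through 229: 198 values.

198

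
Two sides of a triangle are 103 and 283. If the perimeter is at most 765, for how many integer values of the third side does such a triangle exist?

199

Triangle inequality: 180 < x < 386. Perimeter ≤ 765 gives x ≤ 765 − 103 − 283 = 379.
So 180 < x ≤ 379; integers 181 through 379: 199 values.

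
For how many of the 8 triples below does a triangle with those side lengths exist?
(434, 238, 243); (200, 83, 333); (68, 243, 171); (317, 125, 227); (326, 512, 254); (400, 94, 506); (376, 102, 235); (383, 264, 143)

4

(238,243,434): 238+243 > 434 → valid
(83,200,333): 83+200 ≤ 333 → not valid
(68,171,243): 68+171 ≤ 243 → not valid
(125,227,317): 125+227 > 317 → valid
(254,326,512): 254+326 > 512 → valid
(94,400,506): 94+400 ≤ 506 → not valid
(102,235,376): 102+235 ≤ 376 → not valid
(143,264,383): 143+264 > 383 → valid
4 of the 8 triples form a triangle.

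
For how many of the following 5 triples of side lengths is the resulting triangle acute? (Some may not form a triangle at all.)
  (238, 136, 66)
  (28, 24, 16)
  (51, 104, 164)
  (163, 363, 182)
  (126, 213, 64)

1

(238,136,66): 66+136 ≤ 238, not a triangle
(28,24,16): 16²+24² = 832 > 784 = 28² → acute
(51,104,164): 51+104 ≤ 164, not a triangle
(163,363,182): 163+182 ≤ 363, not a triangle
(126,213,64): 64+126 ≤ 213, not a triangle
1 of the 5 is acute.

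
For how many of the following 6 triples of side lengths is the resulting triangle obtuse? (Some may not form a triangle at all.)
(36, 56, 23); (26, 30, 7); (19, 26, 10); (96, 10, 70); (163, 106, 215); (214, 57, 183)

5

(36,56,23): 23²+36² = 1825 < 3136 = 56² → obtuse
(26,30,7): 7²+26² = 725 < 900 = 30² → obtuse
(19,26,10): 10²+19² = 461 < 676 = 26² → obtuse
(96,10,70): 10+70 ≤ 96, not a triangle
(163,106,215): 106²+163² = 37805 < 46225 = 215² → obtuse
(214,57,183): 57²+183² = 36738 < 45796 = 214² → obtuse
5 of the 6 are obtuse.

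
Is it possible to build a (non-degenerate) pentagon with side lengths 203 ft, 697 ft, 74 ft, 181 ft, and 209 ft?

For a pentagon, each side must be shorter than the sum of the others.
Here the longest side is 697, but the remaining 4 sides sum to only 667.

No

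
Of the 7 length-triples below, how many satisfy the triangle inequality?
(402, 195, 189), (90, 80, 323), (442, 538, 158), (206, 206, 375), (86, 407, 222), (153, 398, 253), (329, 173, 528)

(189,195,402): 189+195 ≤ 402 → not valid
(80,90,323): 80+90 ≤ 323 → not valid
(158,442,538): 158+442 > 538 → valid
(206,206,375): 206+206 > 375 → valid
(86,222,407): 86+222 ≤ 407 → not valid
(153,253,398): 153+253 > 398 → valid
(173,329,528): 173+329 ≤ 528 → not valid
3 of the 7 triples form a triangle.

3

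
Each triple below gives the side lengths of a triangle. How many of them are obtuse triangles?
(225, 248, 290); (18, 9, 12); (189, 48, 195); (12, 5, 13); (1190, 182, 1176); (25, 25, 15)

1

(225,248,290): 225²+248² = 112129 > 84100 = 290² → acute
(18,9,12): 9²+12² = 225 < 324 = 18² → obtuse
(189,48,195): 48²+189² = 38025 = 195² → right
(12,5,13): 5²+12² = 169 = 13² → right
(1190,182,1176): 182²+1176² = 1416100 = 1190² → right
(25,25,15): 15²+25² = 850 > 625 = 25² → acute
1 of the 6 is obtuse.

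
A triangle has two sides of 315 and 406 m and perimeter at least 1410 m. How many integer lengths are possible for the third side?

32

Triangle inequality: 91 < x < 721. Perimeter ≥ 1410 gives x ≥ 1410 − 315 − 406 = 689.
So 689 ≤ x < 721; integers 689 through 720: 32 values.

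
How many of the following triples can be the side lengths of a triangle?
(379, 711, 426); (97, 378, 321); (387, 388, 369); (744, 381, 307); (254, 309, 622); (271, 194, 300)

(379,426,711): 379+426 > 711 → valid
(97,321,378): 97+321 > 378 → valid
(369,387,388): 369+387 > 388 → valid
(307,381,744): 307+381 ≤ 744 → not valid
(254,309,622): 254+309 ≤ 622 → not valid
(194,271,300): 194+271 > 300 → valid
4 of the 6 triples form a triangle.

4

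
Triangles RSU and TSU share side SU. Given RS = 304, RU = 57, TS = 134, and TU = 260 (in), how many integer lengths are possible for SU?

113

From triangle RSU: 247 < SU < 361.
From triangle TSU: 126 < SU < 394.
Intersection: 247 < SU < 361, so integers 248 through 360: 113 values.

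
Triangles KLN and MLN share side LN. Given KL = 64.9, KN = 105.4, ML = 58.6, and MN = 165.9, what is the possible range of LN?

From triangle KLN: |64.9 − 105.4| < LN < 64.9 + 105.4, i.e. 40.5 < LN < 170.3.
From triangle MLN: 107.3 < LN < 224.5.
Both must hold, so LN lies in the intersection.

107.3 < LN < 170.3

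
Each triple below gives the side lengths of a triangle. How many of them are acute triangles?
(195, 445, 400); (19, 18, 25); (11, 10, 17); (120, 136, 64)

1

(195,445,400): 195²+400² = 198025 = 445² → right
(19,18,25): 18²+19² = 685 > 625 = 25² → acute
(11,10,17): 10²+11² = 221 < 289 = 17² → obtuse
(120,136,64): 64²+120² = 18496 = 136² → right
1 of the 4 is acute.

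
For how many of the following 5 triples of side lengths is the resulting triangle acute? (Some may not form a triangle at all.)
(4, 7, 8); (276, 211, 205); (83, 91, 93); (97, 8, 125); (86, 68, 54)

4

(4,7,8): 4²+7² = 65 > 64 = 8² → acute
(276,211,205): 205²+211² = 86546 > 76176 = 276² → acute
(83,91,93): 83²+91² = 15170 > 8649 = 93² → acute
(97,8,125): 8+97 ≤ 125, not a triangle
(86,68,54): 54²+68² = 7540 > 7396 = 86² → acute
4 of the 5 are acute.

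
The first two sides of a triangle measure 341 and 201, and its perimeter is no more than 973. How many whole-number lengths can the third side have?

Triangle inequality: 140 < x < 542. Perimeter ≤ 973 gives x ≤ 973 − 341 − 201 = 431.
So 140 < x ≤ 431; integers 141 through 431: 291 values.

291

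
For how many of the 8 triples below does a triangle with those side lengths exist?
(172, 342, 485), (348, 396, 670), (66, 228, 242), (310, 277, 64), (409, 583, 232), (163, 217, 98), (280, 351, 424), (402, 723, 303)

(172,342,485): 172+342 > 485 → valid
(348,396,670): 348+396 > 670 → valid
(66,228,242): 66+228 > 242 → valid
(64,277,310): 64+277 > 310 → valid
(232,409,583): 232+409 > 583 → valid
(98,163,217): 98+163 > 217 → valid
(280,351,424): 280+351 > 424 → valid
(303,402,723): 303+402 ≤ 723 → not valid
7 of the 8 triples form a triangle.

7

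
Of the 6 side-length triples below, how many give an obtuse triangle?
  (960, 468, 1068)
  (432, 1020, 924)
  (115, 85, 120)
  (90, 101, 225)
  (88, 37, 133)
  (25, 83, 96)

1

(960,468,1068): 468²+960² = 1140624 = 1068² → right
(432,1020,924): 432²+924² = 1040400 = 1020² → right
(115,85,120): 85²+115² = 20450 > 14400 = 120² → acute
(90,101,225): 90+101 ≤ 225, not a triangle
(88,37,133): 37+88 ≤ 133, not a triangle
(25,83,96): 25²+83² = 7514 < 9216 = 96² → obtuse
1 of the 6 is obtuse.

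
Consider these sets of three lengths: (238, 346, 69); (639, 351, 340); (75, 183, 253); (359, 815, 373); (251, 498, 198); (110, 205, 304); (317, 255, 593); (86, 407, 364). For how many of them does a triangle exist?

4

(69,238,346): 69+238 ≤ 346 → not valid
(340,351,639): 340+351 > 639 → valid
(75,183,253): 75+183 > 253 → valid
(359,373,815): 359+373 ≤ 815 → not valid
(198,251,498): 198+251 ≤ 498 → not valid
(110,205,304): 110+205 > 304 → valid
(255,317,593): 255+317 ≤ 593 → not valid
(86,364,407): 86+364 > 407 → valid
4 of the 8 triples form a triangle.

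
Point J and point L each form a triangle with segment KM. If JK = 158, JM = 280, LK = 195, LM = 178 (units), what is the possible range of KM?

122 < KM < 373

From triangle JKM: |158 − 280| < KM < 158 + 280, i.e. 122 < KM < 438.
From triangle LKM: 17 < KM < 373.
Both must hold, so KM lies in the intersection.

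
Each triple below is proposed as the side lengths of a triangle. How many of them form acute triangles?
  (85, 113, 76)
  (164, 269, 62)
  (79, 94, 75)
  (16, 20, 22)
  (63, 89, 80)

4

(85,113,76): 76²+85² = 13001 > 12769 = 113² → acute
(164,269,62): 62+164 ≤ 269, not a triangle
(79,94,75): 75²+79² = 11866 > 8836 = 94² → acute
(16,20,22): 16²+20² = 656 > 484 = 22² → acute
(63,89,80): 63²+80² = 10369 > 7921 = 89² → acute
4 of the 5 are acute.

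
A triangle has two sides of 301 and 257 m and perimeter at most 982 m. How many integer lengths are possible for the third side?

380

Triangle inequality: 44 < x < 558. Perimeter ≤ 982 gives x ≤ 982 − 301 − 257 = 424.
So 44 < x ≤ 424; integers 45 through 424: 380 values.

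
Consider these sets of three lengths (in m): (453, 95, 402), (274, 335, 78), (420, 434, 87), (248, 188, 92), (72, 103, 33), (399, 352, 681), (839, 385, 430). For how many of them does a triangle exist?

6

(95,402,453): 95+402 > 453 → valid
(78,274,335): 78+274 > 335 → valid
(87,420,434): 87+420 > 434 → valid
(92,188,248): 92+188 > 248 → valid
(33,72,103): 33+72 > 103 → valid
(352,399,681): 352+399 > 681 → valid
(385,430,839): 385+430 ≤ 839 → not valid
6 of the 7 triples form a triangle.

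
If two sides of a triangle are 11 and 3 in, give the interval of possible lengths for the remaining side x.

By the triangle inequality, x must be less than 11 + 3 = 14 and greater than |11 − 3| = 8.

8 < x < 14 (in)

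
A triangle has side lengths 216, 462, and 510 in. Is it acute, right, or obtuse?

Compare the square of the longest side to the sum of squares of the other two: 216² + 462² = 260100 = 510².

right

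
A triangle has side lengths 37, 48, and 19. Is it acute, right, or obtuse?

obtuse

Compare the square of the longest side to the sum of squares of the other two: 19² + 37² = 1730 < 2304 = 48².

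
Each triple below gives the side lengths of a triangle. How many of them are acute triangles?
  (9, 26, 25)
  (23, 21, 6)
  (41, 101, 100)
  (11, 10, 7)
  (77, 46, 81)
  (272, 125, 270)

5

(9,26,25): 9²+25² = 706 > 676 = 26² → acute
(23,21,6): 6²+21² = 477 < 529 = 23² → obtuse
(41,101,100): 41²+100² = 11681 > 10201 = 101² → acute
(11,10,7): 7²+10² = 149 > 121 = 11² → acute
(77,46,81): 46²+77² = 8045 > 6561 = 81² → acute
(272,125,270): 125²+270² = 88525 > 73984 = 272² → acute
5 of the 6 are acute.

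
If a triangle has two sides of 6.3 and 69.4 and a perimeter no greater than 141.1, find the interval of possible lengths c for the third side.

Triangle inequality alone gives 63.1 < c < 75.7.
The perimeter condition gives c ≤ 141.1 − 6.3 − 69.4 = 65.4.
Intersecting the two: 63.1 < c ≤ 65.4.

63.1 < c ≤ 65.4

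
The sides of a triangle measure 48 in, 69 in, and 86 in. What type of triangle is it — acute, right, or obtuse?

obtuse

Compare the square of the longest side to the sum of squares of the other two: 48² + 69² = 7065 < 7396 = 86².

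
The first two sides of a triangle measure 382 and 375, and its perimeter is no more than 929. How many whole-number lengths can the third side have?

165

Triangle inequality: 7 < x < 757. Perimeter ≤ 929 gives x ≤ 929 − 382 − 375 = 172.
So 7 < x ≤ 172; integers 8 through 172: 165 values.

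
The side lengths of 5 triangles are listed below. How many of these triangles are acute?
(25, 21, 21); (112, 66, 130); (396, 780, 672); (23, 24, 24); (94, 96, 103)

(25,21,21): 21²+21² = 882 > 625 = 25² → acute
(112,66,130): 66²+112² = 16900 = 130² → right
(396,780,672): 396²+672² = 608400 = 780² → right
(23,24,24): 23²+24² = 1105 > 576 = 24² → acute
(94,96,103): 94²+96² = 18052 > 10609 = 103² → acute
3 of the 5 are acute.

3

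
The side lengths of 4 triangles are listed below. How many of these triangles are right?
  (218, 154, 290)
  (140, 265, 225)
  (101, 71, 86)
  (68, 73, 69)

1

(218,154,290): 154²+218² = 71240 < 84100 = 290² → obtuse
(140,265,225): 140²+225² = 70225 = 265² → right
(101,71,86): 71²+86² = 12437 > 10201 = 101² → acute
(68,73,69): 68²+69² = 9385 > 5329 = 73² → acute
1 of the 4 is right.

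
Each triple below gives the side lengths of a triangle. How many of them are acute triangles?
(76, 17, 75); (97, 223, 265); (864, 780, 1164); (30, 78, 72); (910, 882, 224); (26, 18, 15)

(76,17,75): 17²+75² = 5914 > 5776 = 76² → acute
(97,223,265): 97²+223² = 59138 < 70225 = 265² → obtuse
(864,780,1164): 780²+864² = 1354896 = 1164² → right
(30,78,72): 30²+72² = 6084 = 78² → right
(910,882,224): 224²+882² = 828100 = 910² → right
(26,18,15): 15²+18² = 549 < 676 = 26² → obtuse
1 of the 6 is acute.

1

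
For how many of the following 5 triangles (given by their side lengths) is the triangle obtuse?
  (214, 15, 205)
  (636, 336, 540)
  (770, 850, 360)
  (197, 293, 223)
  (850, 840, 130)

(214,15,205): 15²+205² = 42250 < 45796 = 214² → obtuse
(636,336,540): 336²+540² = 404496 = 636² → right
(770,850,360): 360²+770² = 722500 = 850² → right
(197,293,223): 197²+223² = 88538 > 85849 = 293² → acute
(850,840,130): 130²+840² = 722500 = 850² → right
1 of the 5 is obtuse.

1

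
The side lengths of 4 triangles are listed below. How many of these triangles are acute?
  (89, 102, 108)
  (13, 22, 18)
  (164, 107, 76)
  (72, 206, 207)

(89,102,108): 89²+102² = 18325 > 11664 = 108² → acute
(13,22,18): 13²+18² = 493 > 484 = 22² → acute
(164,107,76): 76²+107² = 17225 < 26896 = 164² → obtuse
(72,206,207): 72²+206² = 47620 > 42849 = 207² → acute
3 of the 4 are acute.

3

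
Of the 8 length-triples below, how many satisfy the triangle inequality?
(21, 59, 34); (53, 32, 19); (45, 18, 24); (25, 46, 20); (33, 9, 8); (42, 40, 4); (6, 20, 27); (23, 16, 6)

1

(21,34,59): 21+34 ≤ 59 → not valid
(19,32,53): 19+32 ≤ 53 → not valid
(18,24,45): 18+24 ≤ 45 → not valid
(20,25,46): 20+25 ≤ 46 → not valid
(8,9,33): 8+9 ≤ 33 → not valid
(4,40,42): 4+40 > 42 → valid
(6,20,27): 6+20 ≤ 27 → not valid
(6,16,23): 6+16 ≤ 23 → not valid
1 of the 8 triples forms a triangle.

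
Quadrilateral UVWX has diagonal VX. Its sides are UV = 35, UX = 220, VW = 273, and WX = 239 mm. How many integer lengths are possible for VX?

69

From triangle UVX: 185 < VX < 255.
From triangle WVX: 34 < VX < 512.
Intersection: 185 < VX < 255, so integers 186 through 254: 69 values.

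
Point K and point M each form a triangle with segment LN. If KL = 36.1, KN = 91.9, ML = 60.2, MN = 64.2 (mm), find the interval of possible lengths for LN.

From triangle KLN: |36.1 − 91.9| < LN < 36.1 + 91.9, i.e. 55.8 < LN < 128.0.
From triangle MLN: 4.0 < LN < 124.4.
Both must hold, so LN lies in the intersection.

55.8 < LN < 124.4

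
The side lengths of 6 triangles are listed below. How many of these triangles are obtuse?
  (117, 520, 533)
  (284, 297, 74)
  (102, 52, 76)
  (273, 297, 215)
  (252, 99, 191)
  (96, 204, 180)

(117,520,533): 117²+520² = 284089 = 533² → right
(284,297,74): 74²+284² = 86132 < 88209 = 297² → obtuse
(102,52,76): 52²+76² = 8480 < 10404 = 102² → obtuse
(273,297,215): 215²+273² = 120754 > 88209 = 297² → acute
(252,99,191): 99²+191² = 46282 < 63504 = 252² → obtuse
(96,204,180): 96²+180² = 41616 = 204² → right
3 of the 6 are obtuse.

3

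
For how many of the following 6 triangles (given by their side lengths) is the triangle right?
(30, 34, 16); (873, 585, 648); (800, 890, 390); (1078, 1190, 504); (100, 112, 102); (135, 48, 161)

4

(30,34,16): 16²+30² = 1156 = 34² → right
(873,585,648): 585²+648² = 762129 = 873² → right
(800,890,390): 390²+800² = 792100 = 890² → right
(1078,1190,504): 504²+1078² = 1416100 = 1190² → right
(100,112,102): 100²+102² = 20404 > 12544 = 112² → acute
(135,48,161): 48²+135² = 20529 < 25921 = 161² → obtuse
4 of the 6 are right.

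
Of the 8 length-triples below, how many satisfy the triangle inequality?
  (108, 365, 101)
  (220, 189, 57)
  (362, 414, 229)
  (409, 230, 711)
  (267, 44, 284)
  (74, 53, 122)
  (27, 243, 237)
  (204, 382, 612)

5

(101,108,365): 101+108 ≤ 365 → not valid
(57,189,220): 57+189 > 220 → valid
(229,362,414): 229+362 > 414 → valid
(230,409,711): 230+409 ≤ 711 → not valid
(44,267,284): 44+267 > 284 → valid
(53,74,122): 53+74 > 122 → valid
(27,237,243): 27+237 > 243 → valid
(204,382,612): 204+382 ≤ 612 → not valid
5 of the 8 triples form a triangle.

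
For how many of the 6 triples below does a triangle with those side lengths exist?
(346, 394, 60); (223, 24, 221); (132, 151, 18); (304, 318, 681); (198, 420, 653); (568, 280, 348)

(60,346,394): 60+346 > 394 → valid
(24,221,223): 24+221 > 223 → valid
(18,132,151): 18+132 ≤ 151 → not valid
(304,318,681): 304+318 ≤ 681 → not valid
(198,420,653): 198+420 ≤ 653 → not valid
(280,348,568): 280+348 > 568 → valid
3 of the 6 triples form a triangle.

3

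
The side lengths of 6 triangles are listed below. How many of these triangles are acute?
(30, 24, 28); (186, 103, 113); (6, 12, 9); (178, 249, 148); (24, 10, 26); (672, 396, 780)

1

(30,24,28): 24²+28² = 1360 > 900 = 30² → acute
(186,103,113): 103²+113² = 23378 < 34596 = 186² → obtuse
(6,12,9): 6²+9² = 117 < 144 = 12² → obtuse
(178,249,148): 148²+178² = 53588 < 62001 = 249² → obtuse
(24,10,26): 10²+24² = 676 = 26² → right
(672,396,780): 396²+672² = 608400 = 780² → right
1 of the 6 is acute.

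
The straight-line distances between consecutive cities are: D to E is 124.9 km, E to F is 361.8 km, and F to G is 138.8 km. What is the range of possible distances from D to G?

The maximum is all hops collinear in one direction: 124.9 + 361.8 + 138.8 = 625.5.
The longest hop is 361.8; the others sum to 263.7. Folding the others back against it leaves at least 361.8 − 263.7 = 98.1.

98.1 ≤ DG ≤ 625.5 km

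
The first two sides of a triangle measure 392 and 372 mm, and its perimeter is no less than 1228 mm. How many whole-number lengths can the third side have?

300

Triangle inequality: 20 < x < 764. Perimeter ≥ 1228 gives x ≥ 1228 − 392 − 372 = 464.
So 464 ≤ x < 764; integers 464 through 763: 300 values.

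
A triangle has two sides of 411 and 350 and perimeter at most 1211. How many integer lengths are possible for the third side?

389

Triangle inequality: 61 < x < 761. Perimeter ≤ 1211 gives x ≤ 1211 − 411 − 350 = 450.
So 61 < x ≤ 450; integers 62 through 450: 389 values.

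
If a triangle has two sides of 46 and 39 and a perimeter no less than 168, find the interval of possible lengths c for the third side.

83 ≤ c < 85

Triangle inequality alone gives 7 < c < 85.
The perimeter condition gives c ≥ 168 − 46 − 39 = 83.
Intersecting the two: 83 ≤ c < 85.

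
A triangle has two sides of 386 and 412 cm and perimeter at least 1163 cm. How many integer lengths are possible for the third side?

433

Triangle inequality: 26 < x < 798. Perimeter ≥ 1163 gives x ≥ 1163 − 386 − 412 = 365.
So 365 ≤ x < 798; integers 365 through 797: 433 values.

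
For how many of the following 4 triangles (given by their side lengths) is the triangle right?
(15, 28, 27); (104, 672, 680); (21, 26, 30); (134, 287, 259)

(15,28,27): 15²+27² = 954 > 784 = 28² → acute
(104,672,680): 104²+672² = 462400 = 680² → right
(21,26,30): 21²+26² = 1117 > 900 = 30² → acute
(134,287,259): 134²+259² = 85037 > 82369 = 287² → acute
1 of the 4 is right.

1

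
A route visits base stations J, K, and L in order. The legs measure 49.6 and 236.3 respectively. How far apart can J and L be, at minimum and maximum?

186.7 ≤ JL ≤ 285.9

By the triangle inequality, |49.6 − 236.3| ≤ JL ≤ 49.6 + 236.3.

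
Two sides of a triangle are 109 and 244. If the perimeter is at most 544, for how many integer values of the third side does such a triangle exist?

56

Triangle inequality: 135 < x < 353. Perimeter ≤ 544 gives x ≤ 544 − 109 − 244 = 191.
So 135 < x ≤ 191; integers 136 through 191: 56 values.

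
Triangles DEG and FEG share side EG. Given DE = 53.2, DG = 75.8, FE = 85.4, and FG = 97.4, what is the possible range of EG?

22.6 < EG < 129.0

From triangle DEG: |53.2 − 75.8| < EG < 53.2 + 75.8, i.e. 22.6 < EG < 129.0.
From triangle FEG: 12.0 < EG < 182.8.
Both must hold, so EG lies in the intersection.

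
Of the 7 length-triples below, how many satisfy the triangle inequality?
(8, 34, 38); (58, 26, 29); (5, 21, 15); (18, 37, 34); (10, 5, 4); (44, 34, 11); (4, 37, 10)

(8,34,38): 8+34 > 38 → valid
(26,29,58): 26+29 ≤ 58 → not valid
(5,15,21): 5+15 ≤ 21 → not valid
(18,34,37): 18+34 > 37 → valid
(4,5,10): 4+5 ≤ 10 → not valid
(11,34,44): 11+34 > 44 → valid
(4,10,37): 4+10 ≤ 37 → not valid
3 of the 7 triples form a triangle.

3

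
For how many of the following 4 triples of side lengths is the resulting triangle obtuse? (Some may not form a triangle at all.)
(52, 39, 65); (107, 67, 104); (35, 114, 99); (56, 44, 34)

(52,39,65): 39²+52² = 4225 = 65² → right
(107,67,104): 67²+104² = 15305 > 11449 = 107² → acute
(35,114,99): 35²+99² = 11026 < 12996 = 114² → obtuse
(56,44,34): 34²+44² = 3092 < 3136 = 56² → obtuse
2 of the 4 are obtuse.

2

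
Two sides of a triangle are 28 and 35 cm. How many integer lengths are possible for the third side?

The third side lies in the open interval (7, 63).
Integers from 8 to 62 inclusive: 62 − 8 + 1 = 55.

55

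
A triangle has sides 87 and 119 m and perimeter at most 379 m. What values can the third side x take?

32 < x ≤ 173 m

Triangle inequality alone gives 32 < x < 206.
The perimeter condition gives x ≤ 379 − 87 − 119 = 173.
Intersecting the two: 32 < x ≤ 173.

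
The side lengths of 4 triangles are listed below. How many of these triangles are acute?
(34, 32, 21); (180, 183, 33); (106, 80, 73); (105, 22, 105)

3

(34,32,21): 21²+32² = 1465 > 1156 = 34² → acute
(180,183,33): 33²+180² = 33489 = 183² → right
(106,80,73): 73²+80² = 11729 > 11236 = 106² → acute
(105,22,105): 22²+105² = 11509 > 11025 = 105² → acute
3 of the 4 are acute.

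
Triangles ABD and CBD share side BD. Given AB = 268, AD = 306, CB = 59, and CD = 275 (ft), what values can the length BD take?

216 < BD < 334

From triangle ABD: |268 − 306| < BD < 268 + 306, i.e. 38 < BD < 574.
From triangle CBD: 216 < BD < 334.
Both must hold, so BD lies in the intersection.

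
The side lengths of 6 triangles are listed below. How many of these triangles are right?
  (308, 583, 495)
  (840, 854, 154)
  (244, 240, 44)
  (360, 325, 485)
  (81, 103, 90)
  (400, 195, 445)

(308,583,495): 308²+495² = 339889 = 583² → right
(840,854,154): 154²+840² = 729316 = 854² → right
(244,240,44): 44²+240² = 59536 = 244² → right
(360,325,485): 325²+360² = 235225 = 485² → right
(81,103,90): 81²+90² = 14661 > 10609 = 103² → acute
(400,195,445): 195²+400² = 198025 = 445² → right
5 of the 6 are right.

5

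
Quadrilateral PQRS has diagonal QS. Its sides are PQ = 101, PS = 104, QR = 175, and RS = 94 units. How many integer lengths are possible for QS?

123

From triangle PQS: 3 < QS < 205.
From triangle RQS: 81 < QS < 269.
Intersection: 81 < QS < 205, so integers 82 through 204: 123 values.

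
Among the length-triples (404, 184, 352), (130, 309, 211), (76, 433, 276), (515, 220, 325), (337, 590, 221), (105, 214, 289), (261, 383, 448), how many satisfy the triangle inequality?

(184,352,404): 184+352 > 404 → valid
(130,211,309): 130+211 > 309 → valid
(76,276,433): 76+276 ≤ 433 → not valid
(220,325,515): 220+325 > 515 → valid
(221,337,590): 221+337 ≤ 590 → not valid
(105,214,289): 105+214 > 289 → valid
(261,383,448): 261+383 > 448 → valid
5 of the 7 triples form a triangle.

5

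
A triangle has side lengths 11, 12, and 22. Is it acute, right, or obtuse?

Compare the square of the longest side to the sum of squares of the other two: 11² + 12² = 265 < 484 = 22².

obtuse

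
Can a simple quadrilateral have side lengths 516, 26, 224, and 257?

No

For a quadrilateral, each side must be shorter than the sum of the others.
Here the longest side is 516, but the remaining 3 sides sum to only 507.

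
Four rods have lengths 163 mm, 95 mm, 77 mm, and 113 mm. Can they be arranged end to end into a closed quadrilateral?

Yes

A quadrilateral exists iff every side is shorter than the sum of the others — equivalently, the longest side is less than the sum of the rest.
Longest side 163 < 285 (sum of the remaining 3), so yes.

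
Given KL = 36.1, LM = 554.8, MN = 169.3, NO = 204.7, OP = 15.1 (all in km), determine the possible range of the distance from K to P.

The maximum is all hops collinear in one direction: 36.1 + 554.8 + 169.3 + 204.7 + 15.1 = 980.0.
The longest hop is 554.8; the others sum to 425.2. Folding the others back against it leaves at least 554.8 − 425.2 = 129.6.

129.6 ≤ KP ≤ 980.0 km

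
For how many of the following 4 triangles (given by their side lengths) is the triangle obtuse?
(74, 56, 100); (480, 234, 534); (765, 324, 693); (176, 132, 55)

2

(74,56,100): 56²+74² = 8612 < 10000 = 100² → obtuse
(480,234,534): 234²+480² = 285156 = 534² → right
(765,324,693): 324²+693² = 585225 = 765² → right
(176,132,55): 55²+132² = 20449 < 30976 = 176² → obtuse
2 of the 4 are obtuse.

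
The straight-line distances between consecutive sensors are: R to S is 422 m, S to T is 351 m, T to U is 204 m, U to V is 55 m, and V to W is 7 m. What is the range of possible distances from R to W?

The maximum is all hops collinear in one direction: 422 + 351 + 204 + 55 + 7 = 1039.
The longest hop is 422; the others sum to 617. Since 422 ≤ 617, the path can fold back on itself completely, so the minimum distance is 0.

0 ≤ RW ≤ 1039 m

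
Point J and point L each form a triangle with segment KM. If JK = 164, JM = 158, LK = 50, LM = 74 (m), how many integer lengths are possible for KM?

99

From triangle JKM: 6 < KM < 322.
From triangle LKM: 24 < KM < 124.
Intersection: 24 < KM < 124, so integers 25 through 123: 99 values.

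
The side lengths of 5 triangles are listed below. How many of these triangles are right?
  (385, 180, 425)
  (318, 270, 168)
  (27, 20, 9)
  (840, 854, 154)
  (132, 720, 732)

(385,180,425): 180²+385² = 180625 = 425² → right
(318,270,168): 168²+270² = 101124 = 318² → right
(27,20,9): 9²+20² = 481 < 729 = 27² → obtuse
(840,854,154): 154²+840² = 729316 = 854² → right
(132,720,732): 132²+720² = 535824 = 732² → right
4 of the 5 are right.

4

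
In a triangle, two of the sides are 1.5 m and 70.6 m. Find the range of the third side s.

69.1 < s < 72.1 (m)

By the triangle inequality, s must be less than 1.5 + 70.6 = 72.1 and greater than |1.5 − 70.6| = 69.1.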